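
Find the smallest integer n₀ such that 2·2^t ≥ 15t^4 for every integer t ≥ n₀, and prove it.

At t = 20: 2097152 < 2400000, so the inequality fails and n₀ ≥ 21. We prove 2·2^t ≥ 15t^4 for all t ≥ 21.
Base case (t = 21): 2·2^t = 4194304 and 15t^4 = 2917215, so 4194304 ≥ 2917215.
Inductive step: suppose the statement holds for some m ≥ 21, so 2·2^m ≥ 15m^4.
Then 2·2^(m + 1) = 2·(2·2^m) ≥ 2·(15m^4).
Also, for m ≥ 21 we have 2·(15m^4) ≥ 15(m+1)^4, since 2 ≥ (1 + 1/m)^4 for all m ≥ 21.
Combining, 2·2^(m + 1) ≥ 15(m+1)^4.
By induction, the statement is established for all t ≥ 21.
Hence the smallest such n₀ is 21.

n₀ = 21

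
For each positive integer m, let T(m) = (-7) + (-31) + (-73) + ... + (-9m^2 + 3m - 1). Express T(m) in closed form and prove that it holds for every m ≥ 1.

T(m) = -m(3m^2 + 3m + 1)

We claim T(m) = -m(3m^2 + 3m + 1) for all m ≥ 1.
For the base case m = 1: T(1) = -7, and the closed form gives -7. They agree.
Inductive step: suppose the statement holds for some k ≥ 1, so T(k) = k(-3k^2 - 3k - 1).
Then T(k+1) = T(k) + (3k - 9(k + 1)^2 + 2) = (k(-3k^2 - 3k - 1)) + (3k - 9(k + 1)^2 + 2).
Simplifying, T(k+1) = -(k + 1)(3k^2 + 9k + 7) = -(k+1)(3(k+1)^2 + 3(k+1) + 1),
which is the closed form with m = k+1.
By induction, the statement is established for all m ≥ 1.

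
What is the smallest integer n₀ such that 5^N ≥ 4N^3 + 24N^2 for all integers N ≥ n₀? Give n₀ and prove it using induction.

n₀ = 5

At N = 4: 625 < 640, so the inequality fails and n₀ ≥ 5. We prove 5^N ≥ 4N^3 + 24N^2 for all N ≥ 5.
Base case (N = 5): 5^N = 3125 and 4N^3 + 24N^2 = 1100, so 3125 ≥ 1100.
Inductive step: assume the claim holds for N = k, so 5^k ≥ 4k^3 + 24k^2.
Then 5^(k + 1) = 5·(5^k) ≥ 5·(4k^3 + 24k^2).
Also, for k ≥ 5 we have 5·(4k^3 + 24k^2) ≥ 4(k+1)^3 + 24(k+1)^2, since 5·(4k^3 + 24k^2) − (4(k+1)^3 + 24(k+1)^2) = 16k^3 + 84k^2 - 60k - 28, which is nonnegative for all k ≥ 5.
Combining, 5^(k + 1) ≥ 4(k+1)^3 + 24(k+1)^2.
By induction, the statement is established for all N ≥ 5.
Hence the smallest such n₀ is 5.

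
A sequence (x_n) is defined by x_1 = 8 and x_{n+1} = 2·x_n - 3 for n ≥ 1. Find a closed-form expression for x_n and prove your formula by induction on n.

x_n = 5·2^(n - 1) + 3

Computing the first terms: x_1 = 8, x_2 = 13, x_3 = 23. This suggests x_n = 5·2^(n - 1) + 3.
For the base case n = 1: the formula gives 8 = 8 = x_1.
Inductive step: suppose the statement holds for some p ≥ 1, so x_p = 5·2^(p - 1) + 3.
Then x_{p+1} = 2·x_p - 3 = 2·(5·2^(p - 1) + 3) - 3 = 5·2^p + 3 = 5·2^((p+1) - 1) + 3,
which is the claimed formula at n = p+1.
By induction, the statement is established for all n ≥ 1.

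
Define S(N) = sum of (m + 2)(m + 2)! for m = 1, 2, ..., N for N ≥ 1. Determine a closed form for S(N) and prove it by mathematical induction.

S(N) = (N + 3)! - 6

We claim S(N) = (N + 3)! - 6 for all N ≥ 1.
When N = 1: S(1) = 18, and the closed form gives 18. They agree.
For the inductive step, assume it holds for an arbitrary m ≥ 1, so S(m) = (m + 3)! - 6.
Then S(m+1) = S(m) + ((m + 3)(m + 3)!) = ((m + 3)! - 6) + ((m + 3)(m + 3)!).
Simplifying, S(m+1) = ((m+1) + 3)! - 6,
which is the closed form with N = m+1.
Hence, by induction on N, the claim holds for every N ≥ 1.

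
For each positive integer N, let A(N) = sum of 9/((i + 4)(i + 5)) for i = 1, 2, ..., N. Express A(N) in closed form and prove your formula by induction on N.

We claim A(N) = 9N/(5(N + 5)) for all N ≥ 1.
For the base case N = 1: A(1) = 3/10, and the closed form gives 3/10. They agree.
Inductive step: suppose the statement holds for some i ≥ 1, so A(i) = 9i/(5(i + 5)).
Then A(i+1) = A(i) + (9/((i + 5)(i + 6))) = (9i/(5(i + 5))) + (9/((i + 5)(i + 6))).
Simplifying, A(i+1) = 9(i + 1)/(5(i + 6)) = 9(i+1)/(5((i+1) + 5)),
which is the closed form with N = i+1.
By the principle of mathematical induction, the result holds for all N ≥ 1.

A(N) = 9N/(5(N + 5))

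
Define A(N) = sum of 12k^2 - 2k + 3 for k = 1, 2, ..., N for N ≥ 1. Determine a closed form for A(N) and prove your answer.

We claim A(N) = N(4N^2 + 5N + 4) for all N ≥ 1.
Base case (N = 1): A(1) = 13, and the closed form gives 13. They agree.
For the inductive step, assume it holds for an arbitrary k ≥ 1, so A(k) = k(4k^2 + 5k + 4).
Then A(k+1) = A(k) + (12k^2 + 22k + 13) = (k(4k^2 + 5k + 4)) + (12k^2 + 22k + 13).
Simplifying, A(k+1) = (k + 1)(4k^2 + 13k + 13) = (k+1)(4(k+1)^2 + 5(k+1) + 4),
which is the closed form with N = k+1.
By induction, the statement is established for all N ≥ 1.

A(N) = N(4N^2 + 5N + 4)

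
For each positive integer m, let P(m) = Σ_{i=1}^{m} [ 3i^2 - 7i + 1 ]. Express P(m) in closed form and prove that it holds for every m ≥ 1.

We claim P(m) = m(m^2 - 2m - 2) for all m ≥ 1.
Base case (m = 1): P(1) = -3, and the closed form gives -3. They agree.
Suppose the result is true for m = i, so P(i) = i(i^2 - 2i - 2).
Then P(i+1) = P(i) + (3i^2 - i - 3) = (i(i^2 - 2i - 2)) + (3i^2 - i - 3).
Simplifying, P(i+1) = (i + 1)(i^2 - 3) = (i+1)((i+1)^2 - 2(i+1) - 2),
which is the closed form with m = i+1.
By induction, the statement is established for all m ≥ 1.

P(m) = m(m^2 - 2m - 2)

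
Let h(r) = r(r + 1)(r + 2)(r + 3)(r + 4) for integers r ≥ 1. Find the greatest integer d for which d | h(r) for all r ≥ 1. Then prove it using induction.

Computing the first values: h(1) = 120 and h(2) = 720; gcd(120, 720) = 120, so d ≤ 120.
We prove 120 | r(r + 1)(r + 2)(r + 3)(r + 4) for all r ≥ 1 by induction on r.
When r = 1: h(1) = 120 = 120·(1), so 120 | h(1).
For the inductive step, assume it holds for an arbitrary m ≥ 1, i.e. 120 | h(m). Then
h(m+1) − h(m) = (m+1)·(m+2)·(m+3)·(m+4)·(m+5) − m·(m+1)·(m+2)·(m+3)·(m+4) = (m+1)·(m+2)·(m+3)·(m+4)·[(m+5) − m] = 5·(m+1)·(m+2)·(m+3)·(m+4). The product of 4 consecutive integers is divisible by (4)! = 24, so h(m+1) − h(m) is divisible by 5·24 = 120. By the inductive hypothesis 120 | h(m), hence 120 | h(m+1).
By induction, the statement is established for all r ≥ 1.
Therefore the largest such d is 120.

d = 120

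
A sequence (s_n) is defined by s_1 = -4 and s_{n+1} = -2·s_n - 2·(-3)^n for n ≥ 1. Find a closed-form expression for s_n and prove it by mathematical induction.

s_n = -(-2)^n + 2(-3)^n

Computing the first terms: s_1 = -4, s_2 = 14, s_3 = -46. This suggests s_n = -(-2)^n + 2(-3)^n.
When n = 1: the formula gives -4 = -4 = s_1.
Inductive step: suppose the statement holds for some j ≥ 1, so s_j = -(-2)^j + 2(-3)^j.
Then s_{j+1} = -2·s_j - 2·(-3)^j = -2·(-(-2)^j + 2(-3)^j) - 2·(-3)^j = -(-2)^(j + 1) + 2(-3)^(j + 1),
which is the claimed formula at n = j+1.
By induction, the statement is established for all n ≥ 1.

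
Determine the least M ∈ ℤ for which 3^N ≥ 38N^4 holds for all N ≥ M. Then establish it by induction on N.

At N = 12: 531441 < 787968, so the inequality fails and M ≥ 13. We prove 3^N ≥ 38N^4 for all N ≥ 13.
For the base case N = 13: 3^N = 1594323 and 38N^4 = 1085318, so 1594323 ≥ 1085318.
Suppose the result is true for N = i, so 3^i ≥ 38i^4.
Then 3^(i + 1) = 3·(3^i) ≥ 3·(38i^4).
Also, for i ≥ 13 we have 3·(38i^4) ≥ 38(i+1)^4, since 3 ≥ (1 + 1/i)^4 for all i ≥ 13.
Combining, 3^(i + 1) ≥ 38(i+1)^4.
By induction, the statement is established for all N ≥ 13.
Hence the smallest such M is 13.

M = 13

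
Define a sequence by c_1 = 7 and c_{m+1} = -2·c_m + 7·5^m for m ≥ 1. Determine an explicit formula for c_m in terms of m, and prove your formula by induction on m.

c_m = -(-2)^m + 5^m

Computing the first terms: c_1 = 7, c_2 = 21, c_3 = 133. This suggests c_m = -(-2)^m + 5^m.
Base step (m = 1): the formula gives 7 = 7 = c_1.
For the inductive step, assume it holds for an arbitrary j ≥ 1, so c_j = -(-2)^j + 5^j.
Then c_{j+1} = -2·c_j + 7·5^j = -2·(-(-2)^j + 5^j) + 7·5^j = -(-2)^(j + 1) + 5^(j + 1),
which is the claimed formula at m = j+1.
This completes the induction.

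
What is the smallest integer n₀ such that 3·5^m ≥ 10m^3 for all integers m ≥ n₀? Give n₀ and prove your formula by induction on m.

At m = 2: 75 < 80, so the inequality fails and n₀ ≥ 3. We prove 3·5^m ≥ 10m^3 for all m ≥ 3.
When m = 3: 3·5^m = 375 and 10m^3 = 270, so 375 ≥ 270.
For the inductive step, assume it holds for an arbitrary p ≥ 3, so 3·5^p ≥ 10p^3.
Then 3·5^(p + 1) = 5·(3·5^p) ≥ 5·(10p^3).
Also, for p ≥ 3 we have 5·(10p^3) ≥ 10(p+1)^3, since 5 ≥ (1 + 1/p)^3 for all p ≥ 3.
Combining, 3·5^(p + 1) ≥ 10(p+1)^3.
By the principle of mathematical induction, the result holds for all m ≥ 3.
Hence the smallest such n₀ is 3.

n₀ = 3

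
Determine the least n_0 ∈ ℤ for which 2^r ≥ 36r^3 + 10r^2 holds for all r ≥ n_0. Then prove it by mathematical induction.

n_0 = 18

At r = 17: 131072 < 179758, so the inequality fails and n_0 ≥ 18. We prove 2^r ≥ 36r^3 + 10r^2 for all r ≥ 18.
Base step (r = 18): 2^r = 262144 and 36r^3 + 10r^2 = 213192, so 262144 ≥ 213192.
Suppose the result is true for r = k, so 2^k ≥ 36k^3 + 10k^2.
Then 2^(k + 1) = 2·(2^k) ≥ 2·(36k^3 + 10k^2).
Also, for k ≥ 18 we have 2·(36k^3 + 10k^2) ≥ 36(k+1)^3 + 10(k+1)^2, since 2·(36k^3 + 10k^2) − (36(k+1)^3 + 10(k+1)^2) = 36k^3 - 98k^2 - 128k - 46, which is nonnegative for all k ≥ 18.
Combining, 2^(k + 1) ≥ 36(k+1)^3 + 10(k+1)^2.
Hence, by induction on r, the claim holds for every r ≥ 18.
Hence the smallest such n_0 is 18.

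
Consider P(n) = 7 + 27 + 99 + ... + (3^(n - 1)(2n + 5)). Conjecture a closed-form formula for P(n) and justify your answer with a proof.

P(n) = 3^n(n + 2) - 2

We claim P(n) = 3^n(n + 2) - 2 for all n ≥ 1.
Base step (n = 1): P(1) = 7, and the closed form gives 7. They agree.
For the inductive step, assume it holds for an arbitrary m ≥ 1, so P(m) = 3^m(m + 2) - 2.
Then P(m+1) = P(m) + (3^m(2m + 7)) = (3^m(m + 2) - 2) + (3^m(2m + 7)).
Simplifying, P(m+1) = 3^(m + 1)m + 3^(m + 2) - 2 = 3^(m+1)((m+1) + 2) - 2,
which is the closed form with n = m+1.
This completes the induction.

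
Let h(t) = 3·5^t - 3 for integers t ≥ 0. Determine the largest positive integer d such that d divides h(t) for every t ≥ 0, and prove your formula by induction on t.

Computing the first values: h(0) = 0 and h(1) = 12; gcd(0, 12) = 12, so d ≤ 12.
We prove 12 | 3·5^t - 3 for all t ≥ 0 by induction on t.
When t = 0: h(0) = 0 = 12·(0), so 12 | h(0).
For the inductive step, assume it holds for an arbitrary r ≥ 0, i.e. 12 | h(r). Then
h(r+1) = 3·5^(r+1) - 3 = 5·(3·5^r - 3) + 12 = 5·h(r) + 12. The first term is divisible by 12 by the inductive hypothesis, and 12 is divisible by 12. Hence 12 | h(r+1).
Hence, by induction on t, the claim holds for every t ≥ 0.
Therefore the largest such d is 12.

d = 12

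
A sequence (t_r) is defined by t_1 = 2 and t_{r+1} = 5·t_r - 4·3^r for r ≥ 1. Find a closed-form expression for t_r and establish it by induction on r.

t_r = 2·3^r - 4·5^(r - 1)

Computing the first terms: t_1 = 2, t_2 = -2, t_3 = -46. This suggests t_r = 2·3^r - 4·5^(r - 1).
Base step (r = 1): the formula gives 2 = 2 = t_1.
Suppose the result is true for r = k, so t_k = 2·3^k - 4·5^(k - 1).
Then t_{k+1} = 5·t_k - 4·3^k = 5·(2·3^k - 4·5^(k - 1)) - 4·3^k = 2·3^(k + 1) - 4·5^k = 2·3^(k+1) - 4·5^((k+1) - 1),
which is the claimed formula at r = k+1.
This completes the induction.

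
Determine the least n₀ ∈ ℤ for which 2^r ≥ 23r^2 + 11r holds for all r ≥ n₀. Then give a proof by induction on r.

At r = 11: 2048 < 2904, so the inequality fails and n₀ ≥ 12. We prove 2^r ≥ 23r^2 + 11r for all r ≥ 12.
When r = 12: 2^r = 4096 and 23r^2 + 11r = 3444, so 4096 ≥ 3444.
Inductive step: assume the claim holds for r = m, so 2^m ≥ 23m^2 + 11m.
Then 2^(m + 1) = 2·(2^m) ≥ 2·(23m^2 + 11m).
Also, for m ≥ 12 we have 2·(23m^2 + 11m) ≥ 23(m+1)^2 + 11(m+1), since 2·(23m^2 + 11m) − (23(m+1)^2 + 11(m+1)) = 23m^2 - 35m - 34, which is nonnegative for all m ≥ 12.
Combining, 2^(m + 1) ≥ 23(m+1)^2 + 11(m+1).
By the principle of mathematical induction, the result holds for all r ≥ 12.
Hence the smallest such n₀ is 12.

n₀ = 12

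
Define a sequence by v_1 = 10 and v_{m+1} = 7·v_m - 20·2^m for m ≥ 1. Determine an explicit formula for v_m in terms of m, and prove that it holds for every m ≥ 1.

v_m = 2^(m + 2) + 2·7^(m - 1)

Computing the first terms: v_1 = 10, v_2 = 30, v_3 = 130. This suggests v_m = 2^(m + 2) + 2·7^(m - 1).
Base case (m = 1): the formula gives 10 = 10 = v_1.
Inductive step: assume the claim holds for m = r, so v_r = 2^(r + 2) + 2·7^(r - 1).
Then v_{r+1} = 7·v_r - 20·2^r = 7·(2^(r + 2) + 2·7^(r - 1)) - 20·2^r = 2^(r + 3) + 2·7^r = 2^((r+1) + 2) + 2·7^((r+1) - 1),
which is the claimed formula at m = r+1.
This completes the induction.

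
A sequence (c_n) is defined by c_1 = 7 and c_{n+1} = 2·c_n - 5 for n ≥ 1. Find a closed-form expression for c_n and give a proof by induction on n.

Computing the first terms: c_1 = 7, c_2 = 9, c_3 = 13. This suggests c_n = 2^n + 5.
For the base case n = 1: the formula gives 7 = 7 = c_1.
For the inductive step, assume it holds for an arbitrary p ≥ 1, so c_p = 2^p + 5.
Then c_{p+1} = 2·c_p - 5 = 2·(2^p + 5) - 5 = 2^(p + 1) + 5,
which is the claimed formula at n = p+1.
By the principle of mathematical induction, the result holds for all n ≥ 1.

c_n = 2^n + 5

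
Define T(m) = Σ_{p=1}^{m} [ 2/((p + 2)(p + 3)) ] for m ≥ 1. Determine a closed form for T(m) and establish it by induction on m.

We claim T(m) = 2m/(3(m + 3)) for all m ≥ 1.
Base step (m = 1): T(1) = 1/6, and the closed form gives 1/6. They agree.
Suppose the result is true for m = p, so T(p) = 2p/(3(p + 3)).
Then T(p+1) = T(p) + (2/((p + 3)(p + 4))) = (2p/(3(p + 3))) + (2/((p + 3)(p + 4))).
Simplifying, T(p+1) = 2(p + 1)/(3(p + 4)) = 2(p+1)/(3((p+1) + 3)),
which is the closed form with m = p+1.
Hence, by induction on m, the claim holds for every m ≥ 1.

T(m) = 2m/(3(m + 3))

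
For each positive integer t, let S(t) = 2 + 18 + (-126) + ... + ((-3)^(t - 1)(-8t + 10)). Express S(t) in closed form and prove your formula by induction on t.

S(t) = 2(-3)^t(t - 1) + 2

We claim S(t) = 2(-3)^t(t - 1) + 2 for all t ≥ 1.
When t = 1: S(1) = 2, and the closed form gives 2. They agree.
Inductive step: assume the claim holds for t = i, so S(i) = 2(-3)^i(i - 1) + 2.
Then S(i+1) = S(i) + ((-3)^i(-8i + 2)) = (2(-3)^i(i - 1) + 2) + ((-3)^i(-8i + 2)).
Simplifying, S(i+1) = -6(-3)^i·i + 2 = 2(-3)^(i+1)((i+1) - 1) + 2,
which is the closed form with t = i+1.
By the principle of mathematical induction, the result holds for all t ≥ 1.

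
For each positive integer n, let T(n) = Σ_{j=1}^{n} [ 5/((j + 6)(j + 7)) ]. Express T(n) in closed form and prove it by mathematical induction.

We claim T(n) = 5n/(7(n + 7)) for all n ≥ 1.
Base step (n = 1): T(1) = 5/56, and the closed form gives 5/56. They agree.
For the inductive step, assume it holds for an arbitrary j ≥ 1, so T(j) = 5j/(7(j + 7)).
Then T(j+1) = T(j) + (5/((j + 7)(j + 8))) = (5j/(7(j + 7))) + (5/((j + 7)(j + 8))).
Simplifying, T(j+1) = 5(j + 1)/(7(j + 8)) = 5(j+1)/(7((j+1) + 7)),
which is the closed form with n = j+1.
Hence, by induction on n, the claim holds for every n ≥ 1.

T(n) = 5n/(7(n + 7))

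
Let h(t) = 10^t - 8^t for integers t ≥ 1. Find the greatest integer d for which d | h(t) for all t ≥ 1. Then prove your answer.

d = 2

Computing the first values: h(1) = 2 and h(2) = 36; gcd(2, 36) = 2, so d ≤ 2.
We prove 2 | 10^t - 8^t for all t ≥ 1 by induction on t.
Base step (t = 1): h(1) = 2 = 2·(1), so 2 | h(1).
Inductive step: suppose the statement holds for some i ≥ 1, i.e. 2 | h(i). Then
10^{i+1} − 8^{i+1} = 10·10^i − 8·8^i = 10·(10^i − 8^i) + (2)·8^i. The first term is divisible by 2 by the inductive hypothesis, and the second term (2)·8^i is divisible by 2 since 2 | 2. Hence 2 | h(i+1).
By induction, the statement is established for all t ≥ 1.
Therefore the largest such d is 2.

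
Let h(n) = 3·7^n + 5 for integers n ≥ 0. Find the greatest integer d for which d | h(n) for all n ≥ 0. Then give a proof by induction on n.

Computing the first values: h(0) = 8 and h(1) = 26; gcd(8, 26) = 2, so d ≤ 2.
We prove 2 | 3·7^n + 5 for all n ≥ 0 by induction on n.
For the base case n = 0: h(0) = 8 = 2·(4), so 2 | h(0).
Inductive step: assume the claim holds for n = p, i.e. 2 | h(p). Then
h(p+1) = 3·7^(p+1) + 5 = 7·(3·7^p + 5) - 30 = 7·h(p) - 30. The first term is divisible by 2 by the inductive hypothesis, and -30 is divisible by 2. Hence 2 | h(p+1).
By the principle of mathematical induction, the result holds for all n ≥ 0.
Therefore the largest such d is 2.

d = 2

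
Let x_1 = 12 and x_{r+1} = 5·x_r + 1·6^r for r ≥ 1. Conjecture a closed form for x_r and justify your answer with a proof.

x_r = 6·5^(r - 1) + 6^r

Computing the first terms: x_1 = 12, x_2 = 66, x_3 = 366. This suggests x_r = 6·5^(r - 1) + 6^r.
For the base case r = 1: the formula gives 12 = 12 = x_1.
Inductive step: suppose the statement holds for some m ≥ 1, so x_m = 6·5^(m - 1) + 6^m.
Then x_{m+1} = 5·x_m + 1·6^m = 5·(6·5^(m - 1) + 6^m) + 1·6^m = 6·5^m + 6^(m + 1) = 6·5^((m+1) - 1) + 6^(m+1),
which is the claimed formula at r = m+1.
By induction, the statement is established for all r ≥ 1.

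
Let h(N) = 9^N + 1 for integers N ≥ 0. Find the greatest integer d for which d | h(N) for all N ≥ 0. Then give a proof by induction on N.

Computing the first values: h(0) = 2 and h(1) = 10; gcd(2, 10) = 2, so d ≤ 2.
We prove 2 | 9^N + 1 for all N ≥ 0 by induction on N.
When N = 0: h(0) = 2 = 2·(1), so 2 | h(0).
For the inductive step, assume it holds for an arbitrary p ≥ 0, i.e. 2 | h(p). Then
h(p+1) = 9^(p+1) + 1 = 9·(9^p + 1) - 8 = 9·h(p) - 8. The first term is divisible by 2 by the inductive hypothesis, and -8 is divisible by 2. Hence 2 | h(p+1).
Hence, by induction on N, the claim holds for every N ≥ 0.
Therefore the largest such d is 2.

d = 2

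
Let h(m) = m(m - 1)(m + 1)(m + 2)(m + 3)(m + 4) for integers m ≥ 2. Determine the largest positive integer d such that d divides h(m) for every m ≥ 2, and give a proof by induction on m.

Computing the first values: h(2) = 720 and h(3) = 5040; gcd(720, 5040) = 720, so d ≤ 720.
We prove 720 | m(m - 1)(m + 1)(m + 2)(m + 3)(m + 4) for all m ≥ 2 by induction on m.
For the base case m = 2: h(2) = 720 = 720·(1), so 720 | h(2).
Inductive step: suppose the statement holds for some j ≥ 2, i.e. 720 | h(j). Then
h(j+1) − h(j) = j·(j+1)·(j+2)·(j+3)·(j+4)·(j+5) − (j-1)·j·(j+1)·(j+2)·(j+3)·(j+4) = j·(j+1)·(j+2)·(j+3)·(j+4)·[(j+5) − (j-1)] = 6·j·(j+1)·(j+2)·(j+3)·(j+4). The product of 5 consecutive integers is divisible by (5)! = 120, so h(j+1) − h(j) is divisible by 6·120 = 720. By the inductive hypothesis 720 | h(j), hence 720 | h(j+1).
By the principle of mathematical induction, the result holds for all m ≥ 2.
Therefore the largest such d is 720.

d = 720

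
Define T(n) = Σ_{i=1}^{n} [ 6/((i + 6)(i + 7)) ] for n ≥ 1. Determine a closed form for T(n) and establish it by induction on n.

T(n) = 6n/(7(n + 7))

We claim T(n) = 6n/(7(n + 7)) for all n ≥ 1.
When n = 1: T(1) = 3/28, and the closed form gives 3/28. They agree.
Inductive step: assume the claim holds for n = i, so T(i) = 6i/(7(i + 7)).
Then T(i+1) = T(i) + (6/((i + 7)(i + 8))) = (6i/(7(i + 7))) + (6/((i + 7)(i + 8))).
Simplifying, T(i+1) = 6(i + 1)/(7(i + 8)) = 6(i+1)/(7((i+1) + 7)),
which is the closed form with n = i+1.
By the principle of mathematical induction, the result holds for all n ≥ 1.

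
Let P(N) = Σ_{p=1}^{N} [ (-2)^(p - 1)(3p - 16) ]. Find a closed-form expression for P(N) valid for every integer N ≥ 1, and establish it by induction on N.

We claim P(N) = (-2)^N(-N + 5) - 5 for all N ≥ 1.
For the base case N = 1: P(1) = -13, and the closed form gives -13. They agree.
Suppose the result is true for N = p, so P(p) = (-2)^p(-p + 5) - 5.
Then P(p+1) = P(p) + ((-2)^p(3p - 13)) = ((-2)^p(-p + 5) - 5) + ((-2)^p(3p - 13)).
Simplifying, P(p+1) = -(-2)^(p + 1)p + (-2)^(p + 3) - 5 = (-2)^(p+1)(-(p+1) + 5) - 5,
which is the closed form with N = p+1.
By the principle of mathematical induction, the result holds for all N ≥ 1.

P(N) = (-2)^N(-N + 5) - 5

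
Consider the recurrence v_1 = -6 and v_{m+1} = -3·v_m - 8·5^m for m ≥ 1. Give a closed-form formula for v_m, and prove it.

Computing the first terms: v_1 = -6, v_2 = -22, v_3 = -134. This suggests v_m = -(-3)^(m - 1) - 5^m.
For the base case m = 1: the formula gives -6 = -6 = v_1.
Suppose the result is true for m = r, so v_r = -(-3)^(r - 1) - 5^r.
Then v_{r+1} = -3·v_r - 8·5^r = -3·(-(-3)^(r - 1) - 5^r) - 8·5^r = -(-3)^r - 5^(r + 1) = -(-3)^((r+1) - 1) - 5^(r+1),
which is the claimed formula at m = r+1.
This completes the induction.

v_m = -(-3)^(m - 1) - 5^m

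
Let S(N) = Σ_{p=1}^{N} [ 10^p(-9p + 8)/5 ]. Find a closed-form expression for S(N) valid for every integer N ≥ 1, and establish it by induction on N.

We claim S(N) = 2·10^N(-N + 1) - 2 for all N ≥ 1.
For the base case N = 1: S(1) = -2, and the closed form gives -2. They agree.
Inductive step: suppose the statement holds for some p ≥ 1, so S(p) = 2·10^p(-p + 1) - 2.
Then S(p+1) = S(p) + (10^p(-18p - 2)) = (2·10^p(-p + 1) - 2) + (10^p(-18p - 2)).
Simplifying, S(p+1) = -20·10^p·p - 2 = 2·10^(p+1)(-(p+1) + 1) - 2,
which is the closed form with N = p+1.
By the principle of mathematical induction, the result holds for all N ≥ 1.

S(N) = 2·10^N(-N + 1) - 2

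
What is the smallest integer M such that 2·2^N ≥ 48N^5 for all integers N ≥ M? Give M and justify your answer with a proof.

At N = 28: 536870912 < 826097664, so the inequality fails and M ≥ 29. We prove 2·2^N ≥ 48N^5 for all N ≥ 29.
Base step (N = 29): 2·2^N = 1073741824 and 48N^5 = 984535152, so 1073741824 ≥ 984535152.
For the inductive step, assume it holds for an arbitrary j ≥ 29, so 2·2^j ≥ 48j^5.
Then 2·2^(j + 1) = 2·(2·2^j) ≥ 2·(48j^5).
Also, for j ≥ 29 we have 2·(48j^5) ≥ 48(j+1)^5, since 2 ≥ (1 + 1/j)^5 for all j ≥ 29.
Combining, 2·2^(j + 1) ≥ 48(j+1)^5.
By the principle of mathematical induction, the result holds for all N ≥ 29.
Hence the smallest such M is 29.

M = 29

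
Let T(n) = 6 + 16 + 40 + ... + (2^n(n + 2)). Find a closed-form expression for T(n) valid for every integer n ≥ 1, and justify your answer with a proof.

We claim T(n) = 2·2^n(n + 1) - 2 for all n ≥ 1.
Base step (n = 1): T(1) = 6, and the closed form gives 6. They agree.
For the inductive step, assume it holds for an arbitrary k ≥ 1, so T(k) = 2·2^k(k + 1) - 2.
Then T(k+1) = T(k) + (2^(k + 1)(k + 3)) = (2·2^k(k + 1) - 2) + (2^(k + 1)(k + 3)).
Simplifying, T(k+1) = 4·2^k·k + 8·2^k - 2 = 2·2^(k+1)((k+1) + 1) - 2,
which is the closed form with n = k+1.
This completes the induction.

T(n) = 2·2^n(n + 1) - 2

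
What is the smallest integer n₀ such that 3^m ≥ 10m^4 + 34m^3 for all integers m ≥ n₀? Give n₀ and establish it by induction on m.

n₀ = 12

At m = 11: 177147 < 191664, so the inequality fails and n₀ ≥ 12. We prove 3^m ≥ 10m^4 + 34m^3 for all m ≥ 12.
Base case (m = 12): 3^m = 531441 and 10m^4 + 34m^3 = 266112, so 531441 ≥ 266112.
Inductive step: suppose the statement holds for some j ≥ 12, so 3^j ≥ 10j^4 + 34j^3.
Then 3^(j + 1) = 3·(3^j) ≥ 3·(10j^4 + 34j^3).
Also, for j ≥ 12 we have 3·(10j^4 + 34j^3) ≥ 10(j+1)^4 + 34(j+1)^3, since 3·(10j^4 + 34j^3) − (10(j+1)^4 + 34(j+1)^3) = 20j^4 + 28j^3 - 162j^2 - 142j - 44, which is nonnegative for all j ≥ 12.
Combining, 3^(j + 1) ≥ 10(j+1)^4 + 34(j+1)^3.
By induction, the statement is established for all m ≥ 12.
Hence the smallest such n₀ is 12.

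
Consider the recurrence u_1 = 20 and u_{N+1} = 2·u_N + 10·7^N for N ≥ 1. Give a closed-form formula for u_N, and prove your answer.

Computing the first terms: u_1 = 20, u_2 = 110, u_3 = 710. This suggests u_N = 3·2^N + 2·7^N.
Base step (N = 1): the formula gives 20 = 20 = u_1.
Inductive step: suppose the statement holds for some p ≥ 1, so u_p = 3·2^p + 2·7^p.
Then u_{p+1} = 2·u_p + 10·7^p = 2·(3·2^p + 2·7^p) + 10·7^p = 3·2^(p + 1) + 2·7^(p + 1),
which is the claimed formula at N = p+1.
Hence, by induction on N, the claim holds for every N ≥ 1.

u_N = 3·2^N + 2·7^N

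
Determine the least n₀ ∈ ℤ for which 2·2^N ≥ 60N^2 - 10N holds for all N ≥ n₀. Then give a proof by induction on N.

n₀ = 13

At N = 12: 8192 < 8520, so the inequality fails and n₀ ≥ 13. We prove 2·2^N ≥ 60N^2 - 10N for all N ≥ 13.
For the base case N = 13: 2·2^N = 16384 and 60N^2 - 10N = 10010, so 16384 ≥ 10010.
Inductive step: assume the claim holds for N = p, so 2·2^p ≥ 60p^2 - 10p.
Then 2·2^(p + 1) = 2·(2·2^p) ≥ 2·(60p^2 - 10p).
Also, for p ≥ 13 we have 2·(60p^2 - 10p) ≥ 60(p+1)^2 - 10(p+1), since 2·(60p^2 - 10p) − (60(p+1)^2 - 10(p+1)) = 60p^2 - 130p - 50, which is nonnegative for all p ≥ 13.
Combining, 2·2^(p + 1) ≥ 60(p+1)^2 - 10(p+1).
By the principle of mathematical induction, the result holds for all N ≥ 13.
Hence the smallest such n₀ is 13.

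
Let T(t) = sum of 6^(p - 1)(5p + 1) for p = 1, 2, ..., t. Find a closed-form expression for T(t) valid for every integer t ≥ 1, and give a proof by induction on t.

We claim T(t) = 6^t·t for all t ≥ 1.
When t = 1: T(1) = 6, and the closed form gives 6. They agree.
For the inductive step, assume it holds for an arbitrary p ≥ 1, so T(p) = 6^p·p.
Then T(p+1) = T(p) + (6^p(5p + 6)) = (6^p·p) + (6^p(5p + 6)).
Simplifying, T(p+1) = 6^(p + 1)(p + 1) = 6^(p+1)·(p+1),
which is the closed form with t = p+1.
Hence, by induction on t, the claim holds for every t ≥ 1.

T(t) = 6^t·t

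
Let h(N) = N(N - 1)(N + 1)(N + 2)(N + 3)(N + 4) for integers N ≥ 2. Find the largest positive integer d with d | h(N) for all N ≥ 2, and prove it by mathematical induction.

d = 720

Computing the first values: h(2) = 720 and h(3) = 5040; gcd(720, 5040) = 720, so d ≤ 720.
We prove 720 | N(N - 1)(N + 1)(N + 2)(N + 3)(N + 4) for all N ≥ 2 by induction on N.
For the base case N = 2: h(2) = 720 = 720·(1), so 720 | h(2).
Suppose the result is true for N = j, i.e. 720 | h(j). Then
h(j+1) − h(j) = j·(j+1)·(j+2)·(j+3)·(j+4)·(j+5) − (j-1)·j·(j+1)·(j+2)·(j+3)·(j+4) = j·(j+1)·(j+2)·(j+3)·(j+4)·[(j+5) − (j-1)] = 6·j·(j+1)·(j+2)·(j+3)·(j+4). The product of 5 consecutive integers is divisible by (5)! = 120, so h(j+1) − h(j) is divisible by 6·120 = 720. By the inductive hypothesis 720 | h(j), hence 720 | h(j+1).
By the principle of mathematical induction, the result holds for all N ≥ 2.
Therefore the largest such d is 720.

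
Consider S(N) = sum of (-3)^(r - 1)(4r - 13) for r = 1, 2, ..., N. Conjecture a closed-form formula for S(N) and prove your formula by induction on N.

S(N) = (-3)^N(-N + 3) - 3

We claim S(N) = (-3)^N(-N + 3) - 3 for all N ≥ 1.
Base step (N = 1): S(1) = -9, and the closed form gives -9. They agree.
For the inductive step, assume it holds for an arbitrary r ≥ 1, so S(r) = (-3)^r(-r + 3) - 3.
Then S(r+1) = S(r) + ((-3)^r(4r - 9)) = ((-3)^r(-r + 3) - 3) + ((-3)^r(4r - 9)).
Simplifying, S(r+1) = 3(-3)^r·r - 6(-3)^r - 3 = (-3)^(r+1)(-(r+1) + 3) - 3,
which is the closed form with N = r+1.
This completes the induction.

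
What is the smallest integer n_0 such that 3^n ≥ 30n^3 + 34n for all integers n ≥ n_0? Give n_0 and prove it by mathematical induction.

At n = 9: 19683 < 22176, so the inequality fails and n_0 ≥ 10. We prove 3^n ≥ 30n^3 + 34n for all n ≥ 10.
When n = 10: 3^n = 59049 and 30n^3 + 34n = 30340, so 59049 ≥ 30340.
Inductive step: suppose the statement holds for some i ≥ 10, so 3^i ≥ 30i^3 + 34i.
Then 3^(i + 1) = 3·(3^i) ≥ 3·(30i^3 + 34i).
Also, for i ≥ 10 we have 3·(30i^3 + 34i) ≥ 30(i+1)^3 + 34(i+1), since 3·(30i^3 + 34i) − (30(i+1)^3 + 34(i+1)) = 60i^3 - 90i^2 - 22i - 64, which is nonnegative for all i ≥ 10.
Combining, 3^(i + 1) ≥ 30(i+1)^3 + 34(i+1).
By induction, the statement is established for all n ≥ 10.
Hence the smallest such n_0 is 10.

n_0 = 10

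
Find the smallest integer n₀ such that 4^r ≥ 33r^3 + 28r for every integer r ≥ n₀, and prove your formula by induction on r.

At r = 6: 4096 < 7296, so the inequality fails and n₀ ≥ 7. We prove 4^r ≥ 33r^3 + 28r for all r ≥ 7.
When r = 7: 4^r = 16384 and 33r^3 + 28r = 11515, so 16384 ≥ 11515.
For the inductive step, assume it holds for an arbitrary j ≥ 7, so 4^j ≥ 33j^3 + 28j.
Then 4^(j + 1) = 4·(4^j) ≥ 4·(33j^3 + 28j).
Also, for j ≥ 7 we have 4·(33j^3 + 28j) ≥ 33(j+1)^3 + 28(j+1), since 4·(33j^3 + 28j) − (33(j+1)^3 + 28(j+1)) = 99j^3 - 99j^2 - 15j - 61, which is nonnegative for all j ≥ 7.
Combining, 4^(j + 1) ≥ 33(j+1)^3 + 28(j+1).
This completes the induction.
Hence the smallest such n₀ is 7.

n₀ = 7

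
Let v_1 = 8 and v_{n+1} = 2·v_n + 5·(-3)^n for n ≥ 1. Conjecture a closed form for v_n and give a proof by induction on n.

v_n = -(-3)^n + 5·2^(n - 1)

Computing the first terms: v_1 = 8, v_2 = 1, v_3 = 47. This suggests v_n = -(-3)^n + 5·2^(n - 1).
Base case (n = 1): the formula gives 8 = 8 = v_1.
Suppose the result is true for n = p, so v_p = -(-3)^p + 5·2^(p - 1).
Then v_{p+1} = 2·v_p + 5·(-3)^p = 2·(-(-3)^p + 5·2^(p - 1)) + 5·(-3)^p = -(-3)^(p + 1) + 5·2^p = -(-3)^(p+1) + 5·2^((p+1) - 1),
which is the claimed formula at n = p+1.
By induction, the statement is established for all n ≥ 1.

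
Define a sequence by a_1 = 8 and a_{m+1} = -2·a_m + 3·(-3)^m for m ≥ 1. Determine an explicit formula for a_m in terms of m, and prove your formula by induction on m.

a_m = -(-2)^(m - 1) + (-3)^(m + 1)

Computing the first terms: a_1 = 8, a_2 = -25, a_3 = 77. This suggests a_m = -(-2)^(m - 1) + (-3)^(m + 1).
When m = 1: the formula gives 8 = 8 = a_1.
Suppose the result is true for m = r, so a_r = -(-2)^(r - 1) + (-3)^(r + 1).
Then a_{r+1} = -2·a_r + 3·(-3)^r = -2·(-(-2)^(r - 1) + (-3)^(r + 1)) + 3·(-3)^r = -(-2)^r + (-3)^(r + 2) = -(-2)^((r+1) - 1) + (-3)^((r+1) + 1),
which is the claimed formula at m = r+1.
By the principle of mathematical induction, the result holds for all m ≥ 1.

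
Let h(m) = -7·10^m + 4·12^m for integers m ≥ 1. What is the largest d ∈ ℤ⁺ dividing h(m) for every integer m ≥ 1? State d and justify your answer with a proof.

d = 2

Computing the first values: h(1) = -22 and h(2) = -124; gcd(-22, -124) = 2, so d ≤ 2.
We prove 2 | -7·10^m + 4·12^m for all m ≥ 1 by induction on m.
Base case (m = 1): h(1) = -22 = 2·(-11), so 2 | h(1).
Suppose the result is true for m = i, i.e. 2 | h(i). Then
h(i+1) − 12·h(i) = (-7·10^(i+1) + 4·12^(i+1)) − 12·(-7·10^i + 4·12^i) = (-7)·10^i·(10 − 12) = (14)·10^i. Since 2 | h(i) by the inductive hypothesis, 2 | 12·h(i); and 2 | 14 since 14 = 2·7. Therefore 2 | h(i+1).
By induction, the statement is established for all m ≥ 1.
Therefore the largest such d is 2.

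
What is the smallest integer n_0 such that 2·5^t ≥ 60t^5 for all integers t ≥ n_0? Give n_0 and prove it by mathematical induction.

At t = 8: 781250 < 1966080, so the inequality fails and n_0 ≥ 9. We prove 2·5^t ≥ 60t^5 for all t ≥ 9.
When t = 9: 2·5^t = 3906250 and 60t^5 = 3542940, so 3906250 ≥ 3542940.
Inductive step: suppose the statement holds for some m ≥ 9, so 2·5^m ≥ 60m^5.
Then 2·5^(m + 1) = 5·(2·5^m) ≥ 5·(60m^5).
Also, for m ≥ 9 we have 5·(60m^5) ≥ 60(m+1)^5, since 5 ≥ (1 + 1/m)^5 for all m ≥ 9.
Combining, 2·5^(m + 1) ≥ 60(m+1)^5.
By induction, the statement is established for all t ≥ 9.
Hence the smallest such n_0 is 9.

n_0 = 9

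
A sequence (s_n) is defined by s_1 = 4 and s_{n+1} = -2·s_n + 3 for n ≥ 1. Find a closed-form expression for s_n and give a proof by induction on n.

Computing the first terms: s_1 = 4, s_2 = -5, s_3 = 13. This suggests s_n = 3(-2)^(n - 1) + 1.
Base step (n = 1): the formula gives 4 = 4 = s_1.
Inductive step: suppose the statement holds for some r ≥ 1, so s_r = 3(-2)^(r - 1) + 1.
Then s_{r+1} = -2·s_r + 3 = -2·(3(-2)^(r - 1) + 1) + 3 = 3(-2)^r + 1 = 3(-2)^((r+1) - 1) + 1,
which is the claimed formula at n = r+1.
Hence, by induction on n, the claim holds for every n ≥ 1.

s_n = 3(-2)^(n - 1) + 1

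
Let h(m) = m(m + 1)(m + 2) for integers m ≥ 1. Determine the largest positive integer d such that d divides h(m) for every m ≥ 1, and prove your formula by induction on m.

Computing the first values: h(1) = 6 and h(2) = 24; gcd(6, 24) = 6, so d ≤ 6.
We prove 6 | m(m + 1)(m + 2) for all m ≥ 1 by induction on m.
For the base case m = 1: h(1) = 6 = 6·(1), so 6 | h(1).
Inductive step: suppose the statement holds for some k ≥ 1, i.e. 6 | h(k). Then
h(k+1) − h(k) = (k+1)·(k+2)·(k+3) − k·(k+1)·(k+2) = (k+1)·(k+2)·[(k+3) − k] = 3·(k+1)·(k+2). The product of 2 consecutive integers is divisible by (2)! = 2, so h(k+1) − h(k) is divisible by 3·2 = 6. By the inductive hypothesis 6 | h(k), hence 6 | h(k+1).
This completes the induction.
Therefore the largest such d is 6.

d = 6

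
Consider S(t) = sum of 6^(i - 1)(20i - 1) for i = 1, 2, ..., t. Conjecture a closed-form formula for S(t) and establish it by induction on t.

S(t) = 6^t(4t - 1) + 1

We claim S(t) = 6^t(4t - 1) + 1 for all t ≥ 1.
Base case (t = 1): S(1) = 19, and the closed form gives 19. They agree.
For the inductive step, assume it holds for an arbitrary i ≥ 1, so S(i) = 6^i(4i - 1) + 1.
Then S(i+1) = S(i) + (6^i(20i + 19)) = (6^i(4i - 1) + 1) + (6^i(20i + 19)).
Simplifying, S(i+1) = 24·6^i·i + 18·6^i + 1 = 6^(i+1)(4(i+1) - 1) + 1,
which is the closed form with t = i+1.
By induction, the statement is established for all t ≥ 1.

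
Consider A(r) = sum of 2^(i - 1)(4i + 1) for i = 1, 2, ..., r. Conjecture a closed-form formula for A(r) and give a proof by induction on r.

We claim A(r) = 2^r(4r - 3) + 3 for all r ≥ 1.
For the base case r = 1: A(1) = 5, and the closed form gives 5. They agree.
Suppose the result is true for r = i, so A(i) = 2^i(4i - 3) + 3.
Then A(i+1) = A(i) + (2^i(4i + 5)) = (2^i(4i - 3) + 3) + (2^i(4i + 5)).
Simplifying, A(i+1) = 2^(i + 1) + 2^(i + 3)i + 3 = 2^(i+1)(4(i+1) - 3) + 3,
which is the closed form with r = i+1.
Hence, by induction on r, the claim holds for every r ≥ 1.

A(r) = 2^r(4r - 3) + 3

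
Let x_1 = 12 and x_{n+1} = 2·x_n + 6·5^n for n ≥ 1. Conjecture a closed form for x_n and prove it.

Computing the first terms: x_1 = 12, x_2 = 54, x_3 = 258. This suggests x_n = 2^n + 2·5^n.
Base step (n = 1): the formula gives 12 = 12 = x_1.
Suppose the result is true for n = m, so x_m = 2^m + 2·5^m.
Then x_{m+1} = 2·x_m + 6·5^m = 2·(2^m + 2·5^m) + 6·5^m = 2^(m + 1) + 2·5^(m + 1),
which is the claimed formula at n = m+1.
By the principle of mathematical induction, the result holds for all n ≥ 1.

x_n = 2^n + 2·5^n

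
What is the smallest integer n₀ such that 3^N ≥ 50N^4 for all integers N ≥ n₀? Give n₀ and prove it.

At N = 12: 531441 < 1036800, so the inequality fails and n₀ ≥ 13. We prove 3^N ≥ 50N^4 for all N ≥ 13.
Base case (N = 13): 3^N = 1594323 and 50N^4 = 1428050, so 1594323 ≥ 1428050.
Suppose the result is true for N = p, so 3^p ≥ 50p^4.
Then 3^(p + 1) = 3·(3^p) ≥ 3·(50p^4).
Also, for p ≥ 13 we have 3·(50p^4) ≥ 50(p+1)^4, since 3 ≥ (1 + 1/p)^4 for all p ≥ 13.
Combining, 3^(p + 1) ≥ 50(p+1)^4.
Hence, by induction on N, the claim holds for every N ≥ 13.
Hence the smallest such n₀ is 13.

n₀ = 13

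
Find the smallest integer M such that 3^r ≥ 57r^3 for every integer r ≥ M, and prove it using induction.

M = 10

At r = 9: 19683 < 41553, so the inequality fails and M ≥ 10. We prove 3^r ≥ 57r^3 for all r ≥ 10.
Base step (r = 10): 3^r = 59049 and 57r^3 = 57000, so 59049 ≥ 57000.
Inductive step: suppose the statement holds for some j ≥ 10, so 3^j ≥ 57j^3.
Then 3^(j + 1) = 3·(3^j) ≥ 3·(57j^3).
Also, for j ≥ 10 we have 3·(57j^3) ≥ 57(j+1)^3, since 3 ≥ (1 + 1/j)^3 for all j ≥ 10.
Combining, 3^(j + 1) ≥ 57(j+1)^3.
By the principle of mathematical induction, the result holds for all r ≥ 10.
Hence the smallest such M is 10.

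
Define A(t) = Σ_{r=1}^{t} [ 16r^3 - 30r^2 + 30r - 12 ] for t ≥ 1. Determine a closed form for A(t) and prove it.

A(t) = 2t(2t - 1)(t^2 + 1)

We claim A(t) = 2t(2t - 1)(t^2 + 1) for all t ≥ 1.
When t = 1: A(1) = 4, and the closed form gives 4. They agree.
Suppose the result is true for t = r, so A(r) = 2r(2r^3 - r^2 + 2r - 1).
Then A(r+1) = A(r) + (16r^3 + 18r^2 + 18r + 4) = (2r(2r^3 - r^2 + 2r - 1)) + (16r^3 + 18r^2 + 18r + 4).
Simplifying, A(r+1) = 2(r + 1)(2r + 1)(r^2 + 2r + 2) = 2(r+1)(2(r+1) - 1)((r+1)^2 + 1),
which is the closed form with t = r+1.
This completes the induction.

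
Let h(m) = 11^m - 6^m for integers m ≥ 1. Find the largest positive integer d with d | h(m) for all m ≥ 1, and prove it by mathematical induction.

d = 5

Computing the first values: h(1) = 5 and h(2) = 85; gcd(5, 85) = 5, so d ≤ 5.
We prove 5 | 11^m - 6^m for all m ≥ 1 by induction on m.
Base case (m = 1): h(1) = 5 = 5·(1), so 5 | h(1).
Inductive step: suppose the statement holds for some k ≥ 1, i.e. 5 | h(k). Then
11^{k+1} − 6^{k+1} = 11·11^k − 6·6^k = 11·(11^k − 6^k) + (5)·6^k. The first term is divisible by 5 by the inductive hypothesis, and the second term (5)·6^k is divisible by 5 since 5 | 5. Hence 5 | h(k+1).
Hence, by induction on m, the claim holds for every m ≥ 1.
Therefore the largest such d is 5.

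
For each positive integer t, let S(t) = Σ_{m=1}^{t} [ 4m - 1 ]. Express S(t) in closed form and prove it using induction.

S(t) = t(2t + 1)

We claim S(t) = t(2t + 1) for all t ≥ 1.
When t = 1: S(1) = 3, and the closed form gives 3. They agree.
Inductive step: suppose the statement holds for some m ≥ 1, so S(m) = m(2m + 1).
Then S(m+1) = S(m) + (4m + 3) = (m(2m + 1)) + (4m + 3).
Simplifying, S(m+1) = (m + 1)(2m + 3) = (m+1)(2(m+1) + 1),
which is the closed form with t = m+1.
This completes the induction.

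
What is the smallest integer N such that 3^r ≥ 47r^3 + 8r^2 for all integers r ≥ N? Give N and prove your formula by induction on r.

At r = 9: 19683 < 34911, so the inequality fails and N ≥ 10. We prove 3^r ≥ 47r^3 + 8r^2 for all r ≥ 10.
Base step (r = 10): 3^r = 59049 and 47r^3 + 8r^2 = 47800, so 59049 ≥ 47800.
Suppose the result is true for r = p, so 3^p ≥ 47p^3 + 8p^2.
Then 3^(p + 1) = 3·(3^p) ≥ 3·(47p^3 + 8p^2).
Also, for p ≥ 10 we have 3·(47p^3 + 8p^2) ≥ 47(p+1)^3 + 8(p+1)^2, since 3·(47p^3 + 8p^2) − (47(p+1)^3 + 8(p+1)^2) = 94p^3 - 125p^2 - 157p - 55, which is nonnegative for all p ≥ 10.
Combining, 3^(p + 1) ≥ 47(p+1)^3 + 8(p+1)^2.
By the principle of mathematical induction, the result holds for all r ≥ 10.
Hence the smallest such N is 10.

N = 10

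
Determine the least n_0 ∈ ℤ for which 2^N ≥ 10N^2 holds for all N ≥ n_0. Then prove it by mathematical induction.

At N = 9: 512 < 810, so the inequality fails and n_0 ≥ 10. We prove 2^N ≥ 10N^2 for all N ≥ 10.
When N = 10: 2^N = 1024 and 10N^2 = 1000, so 1024 ≥ 1000.
Suppose the result is true for N = p, so 2^p ≥ 10p^2.
Then 2^(p + 1) = 2·(2^p) ≥ 2·(10p^2).
Also, for p ≥ 10 we have 2·(10p^2) ≥ 10(p+1)^2, since 2 ≥ (1 + 1/p)^2 for all p ≥ 10.
Combining, 2^(p + 1) ≥ 10(p+1)^2.
Hence, by induction on N, the claim holds for every N ≥ 10.
Hence the smallest such n_0 is 10.

n_0 = 10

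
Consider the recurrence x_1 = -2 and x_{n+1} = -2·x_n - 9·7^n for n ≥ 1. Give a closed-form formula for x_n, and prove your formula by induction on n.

x_n = 5(-2)^(n - 1) - 7^n

Computing the first terms: x_1 = -2, x_2 = -59, x_3 = -323. This suggests x_n = 5(-2)^(n - 1) - 7^n.
When n = 1: the formula gives -2 = -2 = x_1.
Inductive step: suppose the statement holds for some i ≥ 1, so x_i = 5(-2)^(i - 1) - 7^i.
Then x_{i+1} = -2·x_i - 9·7^i = -2·(5(-2)^(i - 1) - 7^i) - 9·7^i = 5(-2)^i - 7^(i + 1) = 5(-2)^((i+1) - 1) - 7^(i+1),
which is the claimed formula at n = i+1.
By induction, the statement is established for all n ≥ 1.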